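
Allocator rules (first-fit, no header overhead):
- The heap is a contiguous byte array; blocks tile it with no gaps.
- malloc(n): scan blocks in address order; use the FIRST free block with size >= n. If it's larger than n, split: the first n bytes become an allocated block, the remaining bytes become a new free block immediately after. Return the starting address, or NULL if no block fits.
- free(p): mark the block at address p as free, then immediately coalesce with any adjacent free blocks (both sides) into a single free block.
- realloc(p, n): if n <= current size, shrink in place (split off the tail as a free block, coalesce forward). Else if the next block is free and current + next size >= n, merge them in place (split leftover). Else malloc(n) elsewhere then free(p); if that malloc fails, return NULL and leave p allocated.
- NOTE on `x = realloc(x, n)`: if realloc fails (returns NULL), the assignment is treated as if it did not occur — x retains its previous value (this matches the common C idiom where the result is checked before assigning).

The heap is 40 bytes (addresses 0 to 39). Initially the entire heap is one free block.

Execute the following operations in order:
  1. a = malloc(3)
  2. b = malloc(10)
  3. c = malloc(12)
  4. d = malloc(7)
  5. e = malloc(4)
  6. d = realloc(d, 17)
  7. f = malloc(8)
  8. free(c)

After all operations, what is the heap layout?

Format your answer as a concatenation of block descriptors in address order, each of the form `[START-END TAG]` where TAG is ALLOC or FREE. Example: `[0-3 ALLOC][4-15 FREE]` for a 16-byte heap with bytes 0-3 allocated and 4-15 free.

Answer: [0-2 ALLOC][3-12 ALLOC][13-24 FREE][25-31 ALLOC][32-35 ALLOC][36-39 FREE]

Derivation:
Op 1: a = malloc(3) -> a = 0; heap: [0-2 ALLOC][3-39 FREE]
Op 2: b = malloc(10) -> b = 3; heap: [0-2 ALLOC][3-12 ALLOC][13-39 FREE]
Op 3: c = malloc(12) -> c = 13; heap: [0-2 ALLOC][3-12 ALLOC][13-24 ALLOC][25-39 FREE]
Op 4: d = malloc(7) -> d = 25; heap: [0-2 ALLOC][3-12 ALLOC][13-24 ALLOC][25-31 ALLOC][32-39 FREE]
Op 5: e = malloc(4) -> e = 32; heap: [0-2 ALLOC][3-12 ALLOC][13-24 ALLOC][25-31 ALLOC][32-35 ALLOC][36-39 FREE]
Op 6: d = realloc(d, 17) -> NULL (d unchanged); heap: [0-2 ALLOC][3-12 ALLOC][13-24 ALLOC][25-31 ALLOC][32-35 ALLOC][36-39 FREE]
Op 7: f = malloc(8) -> f = NULL; heap: [0-2 ALLOC][3-12 ALLOC][13-24 ALLOC][25-31 ALLOC][32-35 ALLOC][36-39 FREE]
Op 8: free(c) -> (freed c); heap: [0-2 ALLOC][3-12 ALLOC][13-24 FREE][25-31 ALLOC][32-35 ALLOC][36-39 FREE]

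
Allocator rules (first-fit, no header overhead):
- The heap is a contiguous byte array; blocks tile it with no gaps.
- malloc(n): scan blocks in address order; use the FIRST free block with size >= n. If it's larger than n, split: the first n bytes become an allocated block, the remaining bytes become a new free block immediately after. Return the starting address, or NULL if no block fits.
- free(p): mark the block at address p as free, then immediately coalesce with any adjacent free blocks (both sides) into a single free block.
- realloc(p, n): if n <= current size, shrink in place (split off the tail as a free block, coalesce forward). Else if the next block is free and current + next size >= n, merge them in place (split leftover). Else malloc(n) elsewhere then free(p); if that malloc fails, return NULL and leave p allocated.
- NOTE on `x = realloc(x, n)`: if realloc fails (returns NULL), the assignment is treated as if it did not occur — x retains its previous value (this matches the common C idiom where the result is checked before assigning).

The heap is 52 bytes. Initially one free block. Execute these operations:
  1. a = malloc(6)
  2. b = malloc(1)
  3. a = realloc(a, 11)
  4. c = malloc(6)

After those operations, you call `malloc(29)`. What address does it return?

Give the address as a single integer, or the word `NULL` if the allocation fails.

Answer: 18

Derivation:
Op 1: a = malloc(6) -> a = 0; heap: [0-5 ALLOC][6-51 FREE]
Op 2: b = malloc(1) -> b = 6; heap: [0-5 ALLOC][6-6 ALLOC][7-51 FREE]
Op 3: a = realloc(a, 11) -> a = 7; heap: [0-5 FREE][6-6 ALLOC][7-17 ALLOC][18-51 FREE]
Op 4: c = malloc(6) -> c = 0; heap: [0-5 ALLOC][6-6 ALLOC][7-17 ALLOC][18-51 FREE]
malloc(29): first-fit scan over [0-5 ALLOC][6-6 ALLOC][7-17 ALLOC][18-51 FREE] -> 18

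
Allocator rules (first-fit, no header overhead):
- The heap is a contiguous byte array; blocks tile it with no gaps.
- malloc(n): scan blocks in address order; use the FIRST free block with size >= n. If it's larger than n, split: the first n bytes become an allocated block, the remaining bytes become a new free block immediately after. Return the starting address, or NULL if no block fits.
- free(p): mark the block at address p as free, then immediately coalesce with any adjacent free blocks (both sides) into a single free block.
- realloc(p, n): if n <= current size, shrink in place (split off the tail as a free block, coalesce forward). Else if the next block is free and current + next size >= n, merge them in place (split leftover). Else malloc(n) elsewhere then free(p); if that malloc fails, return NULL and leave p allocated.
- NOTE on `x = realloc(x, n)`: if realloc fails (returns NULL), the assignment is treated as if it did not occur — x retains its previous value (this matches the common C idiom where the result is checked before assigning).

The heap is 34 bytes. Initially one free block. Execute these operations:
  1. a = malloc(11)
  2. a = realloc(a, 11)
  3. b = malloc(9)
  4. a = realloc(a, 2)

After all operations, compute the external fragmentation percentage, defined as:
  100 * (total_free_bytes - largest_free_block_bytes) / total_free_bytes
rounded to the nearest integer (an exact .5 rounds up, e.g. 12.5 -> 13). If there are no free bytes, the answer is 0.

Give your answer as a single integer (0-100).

Answer: 39

Derivation:
Op 1: a = malloc(11) -> a = 0; heap: [0-10 ALLOC][11-33 FREE]
Op 2: a = realloc(a, 11) -> a = 0; heap: [0-10 ALLOC][11-33 FREE]
Op 3: b = malloc(9) -> b = 11; heap: [0-10 ALLOC][11-19 ALLOC][20-33 FREE]
Op 4: a = realloc(a, 2) -> a = 0; heap: [0-1 ALLOC][2-10 FREE][11-19 ALLOC][20-33 FREE]
Free blocks: [9 14] total_free=23 largest=14 -> 100*(23-14)/23 = 900/23 ≈ 39.130 -> rounds to 39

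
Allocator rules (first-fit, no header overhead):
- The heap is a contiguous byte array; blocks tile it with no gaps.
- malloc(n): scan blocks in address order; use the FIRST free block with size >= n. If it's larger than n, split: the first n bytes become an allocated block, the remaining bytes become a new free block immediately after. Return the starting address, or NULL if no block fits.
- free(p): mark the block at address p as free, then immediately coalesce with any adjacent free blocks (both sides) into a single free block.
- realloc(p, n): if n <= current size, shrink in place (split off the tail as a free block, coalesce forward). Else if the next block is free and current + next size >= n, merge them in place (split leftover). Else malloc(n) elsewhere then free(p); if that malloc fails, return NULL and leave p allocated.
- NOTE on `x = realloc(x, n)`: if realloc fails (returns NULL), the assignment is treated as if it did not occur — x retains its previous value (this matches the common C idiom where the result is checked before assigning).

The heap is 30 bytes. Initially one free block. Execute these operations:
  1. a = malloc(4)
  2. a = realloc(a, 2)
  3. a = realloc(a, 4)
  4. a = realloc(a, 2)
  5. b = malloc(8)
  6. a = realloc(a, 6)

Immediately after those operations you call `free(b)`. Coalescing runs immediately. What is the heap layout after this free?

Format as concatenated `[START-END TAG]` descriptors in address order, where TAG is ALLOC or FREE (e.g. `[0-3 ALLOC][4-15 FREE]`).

Answer: [0-9 FREE][10-15 ALLOC][16-29 FREE]

Derivation:
Op 1: a = malloc(4) -> a = 0; heap: [0-3 ALLOC][4-29 FREE]
Op 2: a = realloc(a, 2) -> a = 0; heap: [0-1 ALLOC][2-29 FREE]
Op 3: a = realloc(a, 4) -> a = 0; heap: [0-3 ALLOC][4-29 FREE]
Op 4: a = realloc(a, 2) -> a = 0; heap: [0-1 ALLOC][2-29 FREE]
Op 5: b = malloc(8) -> b = 2; heap: [0-1 ALLOC][2-9 ALLOC][10-29 FREE]
Op 6: a = realloc(a, 6) -> a = 10; heap: [0-1 FREE][2-9 ALLOC][10-15 ALLOC][16-29 FREE]
free(b): b = 2 -> block [2-9 ALLOC]; mark free, coalesce with adjacent free neighbors -> [0-9 FREE][10-15 ALLOC][16-29 FREE]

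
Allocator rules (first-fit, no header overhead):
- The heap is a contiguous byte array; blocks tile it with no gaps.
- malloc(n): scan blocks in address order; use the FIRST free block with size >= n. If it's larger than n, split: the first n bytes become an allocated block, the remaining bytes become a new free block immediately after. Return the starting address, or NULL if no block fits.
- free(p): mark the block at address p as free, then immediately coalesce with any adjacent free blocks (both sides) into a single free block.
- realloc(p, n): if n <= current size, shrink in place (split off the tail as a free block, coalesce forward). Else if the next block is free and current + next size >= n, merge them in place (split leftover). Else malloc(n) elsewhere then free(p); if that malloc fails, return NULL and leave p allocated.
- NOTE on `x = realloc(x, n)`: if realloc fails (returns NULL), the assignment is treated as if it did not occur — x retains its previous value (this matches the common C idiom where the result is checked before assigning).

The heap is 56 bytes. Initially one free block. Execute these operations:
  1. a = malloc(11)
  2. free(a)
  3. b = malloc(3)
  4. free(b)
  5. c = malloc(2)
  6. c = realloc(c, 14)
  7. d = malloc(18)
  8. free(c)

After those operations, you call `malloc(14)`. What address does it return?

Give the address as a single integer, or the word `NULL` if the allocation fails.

Op 1: a = malloc(11) -> a = 0; heap: [0-10 ALLOC][11-55 FREE]
Op 2: free(a) -> (freed a); heap: [0-55 FREE]
Op 3: b = malloc(3) -> b = 0; heap: [0-2 ALLOC][3-55 FREE]
Op 4: free(b) -> (freed b); heap: [0-55 FREE]
Op 5: c = malloc(2) -> c = 0; heap: [0-1 ALLOC][2-55 FREE]
Op 6: c = realloc(c, 14) -> c = 0; heap: [0-13 ALLOC][14-55 FREE]
Op 7: d = malloc(18) -> d = 14; heap: [0-13 ALLOC][14-31 ALLOC][32-55 FREE]
Op 8: free(c) -> (freed c); heap: [0-13 FREE][14-31 ALLOC][32-55 FREE]
malloc(14): first-fit scan over [0-13 FREE][14-31 ALLOC][32-55 FREE] -> 0

Answer: 0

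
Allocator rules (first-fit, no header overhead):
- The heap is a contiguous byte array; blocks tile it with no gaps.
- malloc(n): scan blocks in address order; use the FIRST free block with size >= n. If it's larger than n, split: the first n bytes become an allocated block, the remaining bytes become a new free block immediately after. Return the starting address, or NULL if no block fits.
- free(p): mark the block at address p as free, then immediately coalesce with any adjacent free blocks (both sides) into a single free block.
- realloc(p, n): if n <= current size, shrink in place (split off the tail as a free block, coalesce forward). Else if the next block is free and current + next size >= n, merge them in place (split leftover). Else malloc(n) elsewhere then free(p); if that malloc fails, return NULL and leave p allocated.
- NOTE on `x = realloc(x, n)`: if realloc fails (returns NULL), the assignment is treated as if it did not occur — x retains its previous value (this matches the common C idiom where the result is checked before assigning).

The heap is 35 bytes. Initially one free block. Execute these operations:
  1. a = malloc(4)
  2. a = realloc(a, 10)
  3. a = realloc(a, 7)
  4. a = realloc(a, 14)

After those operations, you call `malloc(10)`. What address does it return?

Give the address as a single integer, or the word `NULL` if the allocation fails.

Op 1: a = malloc(4) -> a = 0; heap: [0-3 ALLOC][4-34 FREE]
Op 2: a = realloc(a, 10) -> a = 0; heap: [0-9 ALLOC][10-34 FREE]
Op 3: a = realloc(a, 7) -> a = 0; heap: [0-6 ALLOC][7-34 FREE]
Op 4: a = realloc(a, 14) -> a = 0; heap: [0-13 ALLOC][14-34 FREE]
malloc(10): first-fit scan over [0-13 ALLOC][14-34 FREE] -> 14

Answer: 14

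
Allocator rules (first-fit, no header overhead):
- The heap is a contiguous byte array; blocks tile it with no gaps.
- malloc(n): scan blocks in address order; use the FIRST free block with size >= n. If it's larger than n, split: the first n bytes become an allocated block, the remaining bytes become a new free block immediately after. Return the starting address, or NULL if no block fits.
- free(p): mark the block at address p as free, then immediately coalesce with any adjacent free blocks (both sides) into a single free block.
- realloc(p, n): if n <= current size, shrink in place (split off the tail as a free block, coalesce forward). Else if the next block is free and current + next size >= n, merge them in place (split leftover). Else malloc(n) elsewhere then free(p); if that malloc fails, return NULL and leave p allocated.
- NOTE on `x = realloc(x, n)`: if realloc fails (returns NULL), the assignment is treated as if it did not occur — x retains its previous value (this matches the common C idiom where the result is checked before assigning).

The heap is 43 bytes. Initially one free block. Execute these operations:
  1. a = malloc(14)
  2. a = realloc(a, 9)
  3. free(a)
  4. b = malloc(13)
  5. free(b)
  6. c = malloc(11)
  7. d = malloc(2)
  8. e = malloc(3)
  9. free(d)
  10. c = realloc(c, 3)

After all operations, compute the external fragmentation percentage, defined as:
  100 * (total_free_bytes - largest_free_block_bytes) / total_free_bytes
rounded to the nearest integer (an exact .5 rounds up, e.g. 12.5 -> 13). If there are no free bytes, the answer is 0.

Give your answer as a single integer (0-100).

Op 1: a = malloc(14) -> a = 0; heap: [0-13 ALLOC][14-42 FREE]
Op 2: a = realloc(a, 9) -> a = 0; heap: [0-8 ALLOC][9-42 FREE]
Op 3: free(a) -> (freed a); heap: [0-42 FREE]
Op 4: b = malloc(13) -> b = 0; heap: [0-12 ALLOC][13-42 FREE]
Op 5: free(b) -> (freed b); heap: [0-42 FREE]
Op 6: c = malloc(11) -> c = 0; heap: [0-10 ALLOC][11-42 FREE]
Op 7: d = malloc(2) -> d = 11; heap: [0-10 ALLOC][11-12 ALLOC][13-42 FREE]
Op 8: e = malloc(3) -> e = 13; heap: [0-10 ALLOC][11-12 ALLOC][13-15 ALLOC][16-42 FREE]
Op 9: free(d) -> (freed d); heap: [0-10 ALLOC][11-12 FREE][13-15 ALLOC][16-42 FREE]
Op 10: c = realloc(c, 3) -> c = 0; heap: [0-2 ALLOC][3-12 FREE][13-15 ALLOC][16-42 FREE]
Free blocks: [10 27] total_free=37 largest=27 -> 100*(37-27)/37 = 1000/37 ≈ 27.027 -> rounds to 27

Answer: 27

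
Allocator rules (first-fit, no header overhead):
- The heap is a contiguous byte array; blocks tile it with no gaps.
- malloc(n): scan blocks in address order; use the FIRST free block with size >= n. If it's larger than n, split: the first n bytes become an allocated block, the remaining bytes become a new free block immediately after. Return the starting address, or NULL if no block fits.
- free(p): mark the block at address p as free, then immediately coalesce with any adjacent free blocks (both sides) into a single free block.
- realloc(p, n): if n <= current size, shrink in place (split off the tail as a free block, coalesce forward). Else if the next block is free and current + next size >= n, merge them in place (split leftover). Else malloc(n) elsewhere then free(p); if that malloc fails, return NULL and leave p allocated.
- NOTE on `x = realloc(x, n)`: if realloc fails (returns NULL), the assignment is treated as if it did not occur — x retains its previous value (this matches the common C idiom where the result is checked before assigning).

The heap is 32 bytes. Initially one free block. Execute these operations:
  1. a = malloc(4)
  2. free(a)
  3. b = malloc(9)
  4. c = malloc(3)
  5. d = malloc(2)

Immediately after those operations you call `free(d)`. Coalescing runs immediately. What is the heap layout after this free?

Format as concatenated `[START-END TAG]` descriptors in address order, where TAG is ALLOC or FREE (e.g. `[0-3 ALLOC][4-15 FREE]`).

Answer: [0-8 ALLOC][9-11 ALLOC][12-31 FREE]

Derivation:
Op 1: a = malloc(4) -> a = 0; heap: [0-3 ALLOC][4-31 FREE]
Op 2: free(a) -> (freed a); heap: [0-31 FREE]
Op 3: b = malloc(9) -> b = 0; heap: [0-8 ALLOC][9-31 FREE]
Op 4: c = malloc(3) -> c = 9; heap: [0-8 ALLOC][9-11 ALLOC][12-31 FREE]
Op 5: d = malloc(2) -> d = 12; heap: [0-8 ALLOC][9-11 ALLOC][12-13 ALLOC][14-31 FREE]
free(d): d = 12 -> block [12-13 ALLOC]; mark free, coalesce with adjacent free neighbors -> [0-8 ALLOC][9-11 ALLOC][12-31 FREE]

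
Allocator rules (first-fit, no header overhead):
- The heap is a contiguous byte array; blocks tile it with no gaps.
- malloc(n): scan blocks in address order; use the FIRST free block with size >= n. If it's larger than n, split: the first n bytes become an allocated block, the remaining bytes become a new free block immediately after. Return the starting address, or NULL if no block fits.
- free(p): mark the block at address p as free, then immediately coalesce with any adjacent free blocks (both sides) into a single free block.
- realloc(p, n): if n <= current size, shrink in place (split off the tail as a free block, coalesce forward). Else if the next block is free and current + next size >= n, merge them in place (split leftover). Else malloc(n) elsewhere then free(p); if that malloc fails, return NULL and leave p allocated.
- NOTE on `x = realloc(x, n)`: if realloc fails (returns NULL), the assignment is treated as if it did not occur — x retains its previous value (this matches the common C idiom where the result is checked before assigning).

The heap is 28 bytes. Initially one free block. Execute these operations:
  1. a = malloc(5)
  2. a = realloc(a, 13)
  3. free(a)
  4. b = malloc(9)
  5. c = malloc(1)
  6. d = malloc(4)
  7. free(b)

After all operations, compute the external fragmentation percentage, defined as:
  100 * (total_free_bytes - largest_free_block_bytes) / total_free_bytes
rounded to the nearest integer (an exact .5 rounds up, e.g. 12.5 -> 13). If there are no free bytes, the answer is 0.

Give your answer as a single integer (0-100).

Op 1: a = malloc(5) -> a = 0; heap: [0-4 ALLOC][5-27 FREE]
Op 2: a = realloc(a, 13) -> a = 0; heap: [0-12 ALLOC][13-27 FREE]
Op 3: free(a) -> (freed a); heap: [0-27 FREE]
Op 4: b = malloc(9) -> b = 0; heap: [0-8 ALLOC][9-27 FREE]
Op 5: c = malloc(1) -> c = 9; heap: [0-8 ALLOC][9-9 ALLOC][10-27 FREE]
Op 6: d = malloc(4) -> d = 10; heap: [0-8 ALLOC][9-9 ALLOC][10-13 ALLOC][14-27 FREE]
Op 7: free(b) -> (freed b); heap: [0-8 FREE][9-9 ALLOC][10-13 ALLOC][14-27 FREE]
Free blocks: [9 14] total_free=23 largest=14 -> 100*(23-14)/23 = 900/23 ≈ 39.130 -> rounds to 39

Answer: 39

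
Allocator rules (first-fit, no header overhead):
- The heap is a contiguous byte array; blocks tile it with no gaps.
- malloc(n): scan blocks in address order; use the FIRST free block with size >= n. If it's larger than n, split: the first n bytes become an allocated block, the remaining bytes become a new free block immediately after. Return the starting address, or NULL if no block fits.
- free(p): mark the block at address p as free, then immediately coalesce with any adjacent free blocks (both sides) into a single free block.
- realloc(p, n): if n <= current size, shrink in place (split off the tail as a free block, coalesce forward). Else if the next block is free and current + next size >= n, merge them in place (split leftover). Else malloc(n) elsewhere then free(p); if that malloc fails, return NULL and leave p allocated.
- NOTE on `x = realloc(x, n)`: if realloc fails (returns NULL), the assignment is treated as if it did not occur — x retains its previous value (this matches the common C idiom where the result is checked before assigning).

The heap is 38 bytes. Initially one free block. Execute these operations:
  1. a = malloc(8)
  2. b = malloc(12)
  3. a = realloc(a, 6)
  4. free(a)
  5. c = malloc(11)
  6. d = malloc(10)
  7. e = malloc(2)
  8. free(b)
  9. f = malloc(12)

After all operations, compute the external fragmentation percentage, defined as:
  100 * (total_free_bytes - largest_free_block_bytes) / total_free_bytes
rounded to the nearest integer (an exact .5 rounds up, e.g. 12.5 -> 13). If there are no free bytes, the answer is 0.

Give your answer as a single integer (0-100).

Answer: 46

Derivation:
Op 1: a = malloc(8) -> a = 0; heap: [0-7 ALLOC][8-37 FREE]
Op 2: b = malloc(12) -> b = 8; heap: [0-7 ALLOC][8-19 ALLOC][20-37 FREE]
Op 3: a = realloc(a, 6) -> a = 0; heap: [0-5 ALLOC][6-7 FREE][8-19 ALLOC][20-37 FREE]
Op 4: free(a) -> (freed a); heap: [0-7 FREE][8-19 ALLOC][20-37 FREE]
Op 5: c = malloc(11) -> c = 20; heap: [0-7 FREE][8-19 ALLOC][20-30 ALLOC][31-37 FREE]
Op 6: d = malloc(10) -> d = NULL; heap: [0-7 FREE][8-19 ALLOC][20-30 ALLOC][31-37 FREE]
Op 7: e = malloc(2) -> e = 0; heap: [0-1 ALLOC][2-7 FREE][8-19 ALLOC][20-30 ALLOC][31-37 FREE]
Op 8: free(b) -> (freed b); heap: [0-1 ALLOC][2-19 FREE][20-30 ALLOC][31-37 FREE]
Op 9: f = malloc(12) -> f = 2; heap: [0-1 ALLOC][2-13 ALLOC][14-19 FREE][20-30 ALLOC][31-37 FREE]
Free blocks: [6 7] total_free=13 largest=7 -> 100*(13-7)/13 = 600/13 ≈ 46.154 -> rounds to 46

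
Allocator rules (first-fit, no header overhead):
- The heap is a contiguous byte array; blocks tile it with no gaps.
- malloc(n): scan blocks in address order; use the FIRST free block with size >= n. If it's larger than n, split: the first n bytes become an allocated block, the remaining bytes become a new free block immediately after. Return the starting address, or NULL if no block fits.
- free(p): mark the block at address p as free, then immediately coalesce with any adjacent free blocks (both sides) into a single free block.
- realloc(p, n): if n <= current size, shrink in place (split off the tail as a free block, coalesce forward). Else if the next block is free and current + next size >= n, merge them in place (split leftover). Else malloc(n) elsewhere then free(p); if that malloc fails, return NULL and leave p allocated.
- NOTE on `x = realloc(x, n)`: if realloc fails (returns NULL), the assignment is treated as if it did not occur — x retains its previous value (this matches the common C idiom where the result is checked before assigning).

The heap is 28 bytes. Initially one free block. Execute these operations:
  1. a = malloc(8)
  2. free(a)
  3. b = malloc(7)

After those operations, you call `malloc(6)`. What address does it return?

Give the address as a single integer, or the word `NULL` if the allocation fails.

Answer: 7

Derivation:
Op 1: a = malloc(8) -> a = 0; heap: [0-7 ALLOC][8-27 FREE]
Op 2: free(a) -> (freed a); heap: [0-27 FREE]
Op 3: b = malloc(7) -> b = 0; heap: [0-6 ALLOC][7-27 FREE]
malloc(6): first-fit scan over [0-6 ALLOC][7-27 FREE] -> 7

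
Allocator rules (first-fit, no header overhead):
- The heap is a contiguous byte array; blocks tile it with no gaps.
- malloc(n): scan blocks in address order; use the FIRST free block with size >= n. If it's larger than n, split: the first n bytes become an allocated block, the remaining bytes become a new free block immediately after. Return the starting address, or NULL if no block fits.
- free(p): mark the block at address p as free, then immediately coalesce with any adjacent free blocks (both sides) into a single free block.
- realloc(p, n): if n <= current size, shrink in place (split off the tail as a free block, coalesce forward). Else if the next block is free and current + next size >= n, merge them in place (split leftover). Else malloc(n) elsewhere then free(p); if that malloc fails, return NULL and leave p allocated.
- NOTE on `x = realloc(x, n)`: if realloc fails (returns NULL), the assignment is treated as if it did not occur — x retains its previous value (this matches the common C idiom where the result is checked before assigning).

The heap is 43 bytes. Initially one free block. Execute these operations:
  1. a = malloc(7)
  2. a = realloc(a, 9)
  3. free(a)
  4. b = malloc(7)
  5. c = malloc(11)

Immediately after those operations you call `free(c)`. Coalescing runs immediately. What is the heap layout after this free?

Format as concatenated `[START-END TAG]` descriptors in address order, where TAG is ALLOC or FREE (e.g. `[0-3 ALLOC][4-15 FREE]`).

Answer: [0-6 ALLOC][7-42 FREE]

Derivation:
Op 1: a = malloc(7) -> a = 0; heap: [0-6 ALLOC][7-42 FREE]
Op 2: a = realloc(a, 9) -> a = 0; heap: [0-8 ALLOC][9-42 FREE]
Op 3: free(a) -> (freed a); heap: [0-42 FREE]
Op 4: b = malloc(7) -> b = 0; heap: [0-6 ALLOC][7-42 FREE]
Op 5: c = malloc(11) -> c = 7; heap: [0-6 ALLOC][7-17 ALLOC][18-42 FREE]
free(c): c = 7 -> block [7-17 ALLOC]; mark free, coalesce with adjacent free neighbors -> [0-6 ALLOC][7-42 FREE]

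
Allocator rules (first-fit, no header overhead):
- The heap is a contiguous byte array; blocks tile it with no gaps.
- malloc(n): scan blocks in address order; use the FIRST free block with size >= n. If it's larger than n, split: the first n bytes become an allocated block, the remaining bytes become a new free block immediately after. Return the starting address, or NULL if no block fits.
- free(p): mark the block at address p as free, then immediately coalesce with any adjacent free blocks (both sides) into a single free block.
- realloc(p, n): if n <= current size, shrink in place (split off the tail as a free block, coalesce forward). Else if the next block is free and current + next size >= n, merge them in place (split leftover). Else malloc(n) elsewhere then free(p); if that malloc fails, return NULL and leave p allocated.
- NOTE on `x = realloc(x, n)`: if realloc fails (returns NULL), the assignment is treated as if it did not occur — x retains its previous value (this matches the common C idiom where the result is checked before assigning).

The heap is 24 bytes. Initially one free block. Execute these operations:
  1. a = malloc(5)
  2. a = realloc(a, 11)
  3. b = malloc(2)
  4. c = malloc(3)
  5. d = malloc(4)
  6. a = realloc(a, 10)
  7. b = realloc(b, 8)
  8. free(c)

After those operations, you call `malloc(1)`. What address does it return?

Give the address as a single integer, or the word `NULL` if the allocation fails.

Op 1: a = malloc(5) -> a = 0; heap: [0-4 ALLOC][5-23 FREE]
Op 2: a = realloc(a, 11) -> a = 0; heap: [0-10 ALLOC][11-23 FREE]
Op 3: b = malloc(2) -> b = 11; heap: [0-10 ALLOC][11-12 ALLOC][13-23 FREE]
Op 4: c = malloc(3) -> c = 13; heap: [0-10 ALLOC][11-12 ALLOC][13-15 ALLOC][16-23 FREE]
Op 5: d = malloc(4) -> d = 16; heap: [0-10 ALLOC][11-12 ALLOC][13-15 ALLOC][16-19 ALLOC][20-23 FREE]
Op 6: a = realloc(a, 10) -> a = 0; heap: [0-9 ALLOC][10-10 FREE][11-12 ALLOC][13-15 ALLOC][16-19 ALLOC][20-23 FREE]
Op 7: b = realloc(b, 8) -> NULL (b unchanged); heap: [0-9 ALLOC][10-10 FREE][11-12 ALLOC][13-15 ALLOC][16-19 ALLOC][20-23 FREE]
Op 8: free(c) -> (freed c); heap: [0-9 ALLOC][10-10 FREE][11-12 ALLOC][13-15 FREE][16-19 ALLOC][20-23 FREE]
malloc(1): first-fit scan over [0-9 ALLOC][10-10 FREE][11-12 ALLOC][13-15 FREE][16-19 ALLOC][20-23 FREE] -> 10

Answer: 10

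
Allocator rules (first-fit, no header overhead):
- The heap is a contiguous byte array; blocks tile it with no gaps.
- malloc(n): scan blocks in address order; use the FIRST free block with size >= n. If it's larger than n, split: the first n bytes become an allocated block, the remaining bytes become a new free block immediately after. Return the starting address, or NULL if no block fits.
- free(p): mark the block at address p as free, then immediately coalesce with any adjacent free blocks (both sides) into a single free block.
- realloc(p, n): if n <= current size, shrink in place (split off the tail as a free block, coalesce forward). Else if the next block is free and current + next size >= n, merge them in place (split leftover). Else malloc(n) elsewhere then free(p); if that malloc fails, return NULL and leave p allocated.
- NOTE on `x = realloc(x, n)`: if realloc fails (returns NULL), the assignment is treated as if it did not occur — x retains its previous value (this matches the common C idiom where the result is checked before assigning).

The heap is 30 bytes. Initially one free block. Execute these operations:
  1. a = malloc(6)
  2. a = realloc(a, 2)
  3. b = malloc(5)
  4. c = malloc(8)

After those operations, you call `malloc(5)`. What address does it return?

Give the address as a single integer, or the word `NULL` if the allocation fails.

Op 1: a = malloc(6) -> a = 0; heap: [0-5 ALLOC][6-29 FREE]
Op 2: a = realloc(a, 2) -> a = 0; heap: [0-1 ALLOC][2-29 FREE]
Op 3: b = malloc(5) -> b = 2; heap: [0-1 ALLOC][2-6 ALLOC][7-29 FREE]
Op 4: c = malloc(8) -> c = 7; heap: [0-1 ALLOC][2-6 ALLOC][7-14 ALLOC][15-29 FREE]
malloc(5): first-fit scan over [0-1 ALLOC][2-6 ALLOC][7-14 ALLOC][15-29 FREE] -> 15

Answer: 15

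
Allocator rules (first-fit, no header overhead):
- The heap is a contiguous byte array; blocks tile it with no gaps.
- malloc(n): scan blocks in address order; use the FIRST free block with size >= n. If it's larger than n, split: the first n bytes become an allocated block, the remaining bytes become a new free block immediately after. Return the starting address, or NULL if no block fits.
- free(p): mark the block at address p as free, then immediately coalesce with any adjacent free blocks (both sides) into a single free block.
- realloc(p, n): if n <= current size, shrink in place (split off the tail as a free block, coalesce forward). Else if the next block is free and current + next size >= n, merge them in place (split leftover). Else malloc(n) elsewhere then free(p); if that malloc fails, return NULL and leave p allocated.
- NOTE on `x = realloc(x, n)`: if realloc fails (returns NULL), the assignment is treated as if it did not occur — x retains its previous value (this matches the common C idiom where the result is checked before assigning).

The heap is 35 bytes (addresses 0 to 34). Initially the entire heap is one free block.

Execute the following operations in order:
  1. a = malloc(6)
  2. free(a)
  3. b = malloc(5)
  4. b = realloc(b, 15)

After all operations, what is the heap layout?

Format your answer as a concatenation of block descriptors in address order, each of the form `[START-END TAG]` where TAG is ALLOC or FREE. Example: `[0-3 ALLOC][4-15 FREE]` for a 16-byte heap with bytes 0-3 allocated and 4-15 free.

Answer: [0-14 ALLOC][15-34 FREE]

Derivation:
Op 1: a = malloc(6) -> a = 0; heap: [0-5 ALLOC][6-34 FREE]
Op 2: free(a) -> (freed a); heap: [0-34 FREE]
Op 3: b = malloc(5) -> b = 0; heap: [0-4 ALLOC][5-34 FREE]
Op 4: b = realloc(b, 15) -> b = 0; heap: [0-14 ALLOC][15-34 FREE]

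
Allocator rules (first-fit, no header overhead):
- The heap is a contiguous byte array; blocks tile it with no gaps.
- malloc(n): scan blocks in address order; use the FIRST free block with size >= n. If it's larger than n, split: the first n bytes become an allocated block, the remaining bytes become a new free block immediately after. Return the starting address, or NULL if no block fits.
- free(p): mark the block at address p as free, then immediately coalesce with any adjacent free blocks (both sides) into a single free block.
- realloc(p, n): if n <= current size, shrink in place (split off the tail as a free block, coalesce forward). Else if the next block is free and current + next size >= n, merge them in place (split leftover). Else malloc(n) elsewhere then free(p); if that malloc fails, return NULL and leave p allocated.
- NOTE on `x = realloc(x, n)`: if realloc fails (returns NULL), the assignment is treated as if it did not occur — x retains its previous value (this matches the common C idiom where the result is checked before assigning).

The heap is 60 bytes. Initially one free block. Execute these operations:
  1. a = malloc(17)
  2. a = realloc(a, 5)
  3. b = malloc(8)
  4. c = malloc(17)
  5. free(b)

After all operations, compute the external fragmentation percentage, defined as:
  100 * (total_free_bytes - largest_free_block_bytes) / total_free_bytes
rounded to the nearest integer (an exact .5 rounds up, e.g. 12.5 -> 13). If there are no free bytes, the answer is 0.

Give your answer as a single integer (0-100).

Op 1: a = malloc(17) -> a = 0; heap: [0-16 ALLOC][17-59 FREE]
Op 2: a = realloc(a, 5) -> a = 0; heap: [0-4 ALLOC][5-59 FREE]
Op 3: b = malloc(8) -> b = 5; heap: [0-4 ALLOC][5-12 ALLOC][13-59 FREE]
Op 4: c = malloc(17) -> c = 13; heap: [0-4 ALLOC][5-12 ALLOC][13-29 ALLOC][30-59 FREE]
Op 5: free(b) -> (freed b); heap: [0-4 ALLOC][5-12 FREE][13-29 ALLOC][30-59 FREE]
Free blocks: [8 30] total_free=38 largest=30 -> 100*(38-30)/38 = 800/38 ≈ 21.053 -> rounds to 21

Answer: 21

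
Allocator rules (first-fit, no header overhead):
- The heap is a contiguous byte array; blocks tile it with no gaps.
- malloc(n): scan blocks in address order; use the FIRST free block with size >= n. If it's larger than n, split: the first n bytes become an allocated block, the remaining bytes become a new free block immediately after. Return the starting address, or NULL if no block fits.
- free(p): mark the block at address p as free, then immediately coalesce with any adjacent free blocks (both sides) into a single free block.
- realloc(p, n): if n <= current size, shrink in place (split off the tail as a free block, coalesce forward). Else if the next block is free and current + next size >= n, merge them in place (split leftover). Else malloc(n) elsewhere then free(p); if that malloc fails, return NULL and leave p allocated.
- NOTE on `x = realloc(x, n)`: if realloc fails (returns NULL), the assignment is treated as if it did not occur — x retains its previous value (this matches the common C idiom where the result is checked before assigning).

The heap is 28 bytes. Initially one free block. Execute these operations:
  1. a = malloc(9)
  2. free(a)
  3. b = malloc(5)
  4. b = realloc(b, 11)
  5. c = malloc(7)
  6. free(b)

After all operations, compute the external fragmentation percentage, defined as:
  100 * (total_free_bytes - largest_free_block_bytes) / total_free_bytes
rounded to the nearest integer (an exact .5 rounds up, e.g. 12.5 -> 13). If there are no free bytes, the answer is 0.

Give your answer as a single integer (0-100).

Answer: 48

Derivation:
Op 1: a = malloc(9) -> a = 0; heap: [0-8 ALLOC][9-27 FREE]
Op 2: free(a) -> (freed a); heap: [0-27 FREE]
Op 3: b = malloc(5) -> b = 0; heap: [0-4 ALLOC][5-27 FREE]
Op 4: b = realloc(b, 11) -> b = 0; heap: [0-10 ALLOC][11-27 FREE]
Op 5: c = malloc(7) -> c = 11; heap: [0-10 ALLOC][11-17 ALLOC][18-27 FREE]
Op 6: free(b) -> (freed b); heap: [0-10 FREE][11-17 ALLOC][18-27 FREE]
Free blocks: [11 10] total_free=21 largest=11 -> 100*(21-11)/21 = 1000/21 ≈ 47.619 -> rounds to 48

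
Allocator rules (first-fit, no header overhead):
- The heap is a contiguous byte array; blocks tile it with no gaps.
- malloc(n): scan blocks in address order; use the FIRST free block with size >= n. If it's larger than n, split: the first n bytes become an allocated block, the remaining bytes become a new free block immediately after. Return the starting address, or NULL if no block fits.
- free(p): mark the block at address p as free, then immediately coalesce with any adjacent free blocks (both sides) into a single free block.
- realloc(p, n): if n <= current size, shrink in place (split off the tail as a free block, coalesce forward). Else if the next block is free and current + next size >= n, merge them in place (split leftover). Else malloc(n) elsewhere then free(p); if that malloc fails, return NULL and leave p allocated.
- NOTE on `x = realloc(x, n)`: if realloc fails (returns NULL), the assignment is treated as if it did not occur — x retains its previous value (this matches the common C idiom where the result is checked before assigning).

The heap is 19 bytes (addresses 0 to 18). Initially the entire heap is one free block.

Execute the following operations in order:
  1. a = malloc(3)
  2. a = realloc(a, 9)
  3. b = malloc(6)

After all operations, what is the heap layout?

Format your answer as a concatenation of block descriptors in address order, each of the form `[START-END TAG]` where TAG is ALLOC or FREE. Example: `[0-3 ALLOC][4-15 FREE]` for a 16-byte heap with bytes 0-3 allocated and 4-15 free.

Answer: [0-8 ALLOC][9-14 ALLOC][15-18 FREE]

Derivation:
Op 1: a = malloc(3) -> a = 0; heap: [0-2 ALLOC][3-18 FREE]
Op 2: a = realloc(a, 9) -> a = 0; heap: [0-8 ALLOC][9-18 FREE]
Op 3: b = malloc(6) -> b = 9; heap: [0-8 ALLOC][9-14 ALLOC][15-18 FREE]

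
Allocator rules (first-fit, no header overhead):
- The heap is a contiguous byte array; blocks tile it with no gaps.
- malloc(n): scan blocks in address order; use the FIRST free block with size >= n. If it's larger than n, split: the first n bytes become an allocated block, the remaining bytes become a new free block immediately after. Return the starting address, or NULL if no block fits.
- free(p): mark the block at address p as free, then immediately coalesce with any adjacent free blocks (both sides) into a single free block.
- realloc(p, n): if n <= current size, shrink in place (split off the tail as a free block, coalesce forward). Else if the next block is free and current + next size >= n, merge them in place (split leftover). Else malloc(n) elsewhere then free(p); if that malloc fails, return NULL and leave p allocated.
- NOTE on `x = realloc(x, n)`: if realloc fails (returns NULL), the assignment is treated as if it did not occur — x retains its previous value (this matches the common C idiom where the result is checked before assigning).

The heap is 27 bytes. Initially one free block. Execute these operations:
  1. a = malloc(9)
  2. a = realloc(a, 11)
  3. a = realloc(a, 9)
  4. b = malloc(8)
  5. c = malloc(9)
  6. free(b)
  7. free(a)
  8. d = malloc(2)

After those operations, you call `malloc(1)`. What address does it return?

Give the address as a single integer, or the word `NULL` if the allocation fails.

Answer: 2

Derivation:
Op 1: a = malloc(9) -> a = 0; heap: [0-8 ALLOC][9-26 FREE]
Op 2: a = realloc(a, 11) -> a = 0; heap: [0-10 ALLOC][11-26 FREE]
Op 3: a = realloc(a, 9) -> a = 0; heap: [0-8 ALLOC][9-26 FREE]
Op 4: b = malloc(8) -> b = 9; heap: [0-8 ALLOC][9-16 ALLOC][17-26 FREE]
Op 5: c = malloc(9) -> c = 17; heap: [0-8 ALLOC][9-16 ALLOC][17-25 ALLOC][26-26 FREE]
Op 6: free(b) -> (freed b); heap: [0-8 ALLOC][9-16 FREE][17-25 ALLOC][26-26 FREE]
Op 7: free(a) -> (freed a); heap: [0-16 FREE][17-25 ALLOC][26-26 FREE]
Op 8: d = malloc(2) -> d = 0; heap: [0-1 ALLOC][2-16 FREE][17-25 ALLOC][26-26 FREE]
malloc(1): first-fit scan over [0-1 ALLOC][2-16 FREE][17-25 ALLOC][26-26 FREE] -> 2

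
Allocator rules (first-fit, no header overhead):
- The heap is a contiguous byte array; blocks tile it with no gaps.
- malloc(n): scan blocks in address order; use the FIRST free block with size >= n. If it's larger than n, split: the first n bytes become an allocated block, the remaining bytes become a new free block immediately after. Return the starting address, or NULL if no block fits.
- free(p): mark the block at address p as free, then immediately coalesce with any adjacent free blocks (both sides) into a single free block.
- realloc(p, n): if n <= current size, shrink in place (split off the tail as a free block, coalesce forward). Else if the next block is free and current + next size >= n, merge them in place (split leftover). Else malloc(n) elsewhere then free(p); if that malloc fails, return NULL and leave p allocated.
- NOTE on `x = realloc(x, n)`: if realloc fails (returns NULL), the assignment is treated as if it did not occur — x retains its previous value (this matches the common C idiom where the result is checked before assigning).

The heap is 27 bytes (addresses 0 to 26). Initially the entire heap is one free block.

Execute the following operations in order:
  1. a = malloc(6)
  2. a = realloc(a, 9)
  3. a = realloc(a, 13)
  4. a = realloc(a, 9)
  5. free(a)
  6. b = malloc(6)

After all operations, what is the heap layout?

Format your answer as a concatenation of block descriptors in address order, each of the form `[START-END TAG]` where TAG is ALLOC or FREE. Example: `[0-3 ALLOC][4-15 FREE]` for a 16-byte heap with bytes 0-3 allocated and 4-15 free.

Answer: [0-5 ALLOC][6-26 FREE]

Derivation:
Op 1: a = malloc(6) -> a = 0; heap: [0-5 ALLOC][6-26 FREE]
Op 2: a = realloc(a, 9) -> a = 0; heap: [0-8 ALLOC][9-26 FREE]
Op 3: a = realloc(a, 13) -> a = 0; heap: [0-12 ALLOC][13-26 FREE]
Op 4: a = realloc(a, 9) -> a = 0; heap: [0-8 ALLOC][9-26 FREE]
Op 5: free(a) -> (freed a); heap: [0-26 FREE]
Op 6: b = malloc(6) -> b = 0; heap: [0-5 ALLOC][6-26 FREE]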